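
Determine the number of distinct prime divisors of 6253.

2

6253 = 13^2 · 37
6253 = 13^2 · 37, which has 2 distinct prime factors.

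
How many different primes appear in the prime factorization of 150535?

150535 = 5 · 30107
30107 = 7 · 4301
4301 = 11 · 391
391 = 17 · 23
150535 = 5 · 7 · 11 · 17 · 23, which has 5 distinct prime factors.

5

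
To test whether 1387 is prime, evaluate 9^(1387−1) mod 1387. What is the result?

9^1 ≡ 9 (mod 1387)
9^2 ≡ 9^2 = 81 ≡ 81 (mod 1387)
9^4 ≡ 81^2 = 6561 ≡ 1013 (mod 1387)
9^8 ≡ 1013^2 = 1026169 ≡ 1176 (mod 1387)
9^16 ≡ 1176^2 = 1382976 ≡ 137 (mod 1387)
9^32 ≡ 137^2 = 18769 ≡ 738 (mod 1387)
9^64 ≡ 738^2 = 544644 ≡ 940 (mod 1387)
9^128 ≡ 940^2 = 883600 ≡ 81 (mod 1387)
9^256 ≡ 81^2 = 6561 ≡ 1013 (mod 1387)
9^512 ≡ 1013^2 = 1026169 ≡ 1176 (mod 1387)
9^1024 ≡ 1176^2 = 1382976 ≡ 137 (mod 1387)
1386 = 1024 + 256 + 64 + 32 + 8 + 2 in binary powers of 2.
So 9^1386 ≡ 137 · 1013 · 940 · 738 · 1176 · 81 ≡ 1 (mod 1387).
Since the result is 1, base 9 gives no evidence that 1387 is composite.

1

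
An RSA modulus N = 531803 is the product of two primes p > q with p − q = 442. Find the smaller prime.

541

Since p = q + 442, we have 531803 = q(q + 442), so q² + 442q − 531803 = 0.
Discriminant: 442² + 4·531803 = 195364 + 2127212 = 2322576; √2322576 = 1524.
q = (−442 + 1524)/2 = 541, and p = q + 442 = 983.
Check: 541 · 983 = 531803.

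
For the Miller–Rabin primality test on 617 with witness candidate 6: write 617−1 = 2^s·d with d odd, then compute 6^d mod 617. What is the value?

139

617 − 1 = 616 = 2^3 · 77, so d = 77.
6^1 ≡ 6 (mod 617)
6^2 ≡ 6^2 = 36 ≡ 36 (mod 617)
6^4 ≡ 36^2 = 1296 ≡ 62 (mod 617)
6^8 ≡ 62^2 = 3844 ≡ 142 (mod 617)
6^16 ≡ 142^2 = 20164 ≡ 420 (mod 617)
6^32 ≡ 420^2 = 176400 ≡ 555 (mod 617)
6^64 ≡ 555^2 = 308025 ≡ 142 (mod 617)
77 = 64 + 8 + 4 + 1 in binary powers of 2.
So 6^77 ≡ 142 · 142 · 62 · 6 ≡ 139 (mod 617).
Squaring chain: 139 → 194 → 616; reaches −1, so base 6 does not prove 617 composite.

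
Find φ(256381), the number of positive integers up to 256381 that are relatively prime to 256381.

Factor: 256381 = 23 · 71 · 157.
φ(256381) = (23−1) · (71−1) · (157−1) = 22 · 70 · 156 = 240240.

240240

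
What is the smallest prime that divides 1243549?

1243549 is odd.
Digit sum 28, not divisible by 3.
Ends in 9: not divisible by 5.
7: 1243549 = 7·177649 + 6
11: 1243549 = 11·113049 + 10
13: 1243549 = 13·95657 + 8
17: 1243549 = 17·73149 + 16
19: 1243549 = 19·65449 + 18
23: 1243549 = 23·54067 + 8
29: 1243549 = 29·42881

29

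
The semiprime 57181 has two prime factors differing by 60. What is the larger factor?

271

Since p = q + 60, we have 57181 = q(q + 60), so q² + 60q − 57181 = 0.
Discriminant: 60² + 4·57181 = 3600 + 228724 = 232324; √232324 = 482.
q = (−60 + 482)/2 = 211, and p = q + 60 = 271.
Check: 211 · 271 = 57181.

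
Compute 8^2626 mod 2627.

8^1 ≡ 8 (mod 2627)
8^2 ≡ 8^2 = 64 ≡ 64 (mod 2627)
8^4 ≡ 64^2 = 4096 ≡ 1469 (mod 2627)
8^8 ≡ 1469^2 = 2157961 ≡ 1194 (mod 2627)
8^16 ≡ 1194^2 = 1425636 ≡ 1802 (mod 2627)
8^32 ≡ 1802^2 = 3247204 ≡ 232 (mod 2627)
8^64 ≡ 232^2 = 53824 ≡ 1284 (mod 2627)
8^128 ≡ 1284^2 = 1648656 ≡ 1527 (mod 2627)
8^256 ≡ 1527^2 = 2331729 ≡ 1580 (mod 2627)
8^512 ≡ 1580^2 = 2496400 ≡ 750 (mod 2627)
8^1024 ≡ 750^2 = 562500 ≡ 322 (mod 2627)
8^2048 ≡ 322^2 = 103684 ≡ 1231 (mod 2627)
2626 = 2048 + 512 + 64 + 2 in binary powers of 2.
So 8^2626 ≡ 1231 · 750 · 1284 · 64 ≡ 2564 (mod 2627).
Since 2564 ≠ 1, base 8 is a Fermat witness: 2627 is composite.

2564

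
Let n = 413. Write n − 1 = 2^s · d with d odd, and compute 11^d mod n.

413 − 1 = 412 = 2^2 · 103, so d = 103.
11^1 ≡ 11 (mod 413)
11^2 ≡ 11^2 = 121 ≡ 121 (mod 413)
11^4 ≡ 121^2 = 14641 ≡ 186 (mod 413)
11^8 ≡ 186^2 = 34596 ≡ 317 (mod 413)
11^16 ≡ 317^2 = 100489 ≡ 130 (mod 413)
11^32 ≡ 130^2 = 16900 ≡ 380 (mod 413)
11^64 ≡ 380^2 = 144400 ≡ 263 (mod 413)
103 = 64 + 32 + 4 + 2 + 1 in binary powers of 2.
So 11^103 ≡ 263 · 380 · 186 · 121 · 11 ≡ 165 (mod 413).
Squaring chain: 165 → 380; never reaches −1, so base 11 is a Miller–Rabin witness that 413 is composite.

165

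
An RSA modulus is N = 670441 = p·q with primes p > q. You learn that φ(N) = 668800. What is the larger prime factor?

φ(n) = (p−1)(q−1) = n − (p+q) + 1, so p + q = 670441 − 668800 + 1 = 1642.
p and q are the roots of t² − 1642t + 670441 = 0.
Discriminant: 1642² − 4·670441 = 2696164 − 2681764 = 14400; √14400 = 120.
q = (1642 − 120)/2 = 761, p = (1642 + 120)/2 = 881.
Check: 761 · 881 = 670441.

881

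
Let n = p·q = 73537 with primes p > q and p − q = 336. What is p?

Since p = q + 336, we have 73537 = q(q + 336), so q² + 336q − 73537 = 0.
Discriminant: 336² + 4·73537 = 112896 + 294148 = 407044; √407044 = 638.
q = (−336 + 638)/2 = 151, and p = q + 336 = 487.
Check: 151 · 487 = 73537.

487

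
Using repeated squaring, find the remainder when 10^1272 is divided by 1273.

10^1 ≡ 10 (mod 1273)
10^2 ≡ 10^2 = 100 ≡ 100 (mod 1273)
10^4 ≡ 100^2 = 10000 ≡ 1089 (mod 1273)
10^8 ≡ 1089^2 = 1185921 ≡ 758 (mod 1273)
10^16 ≡ 758^2 = 574564 ≡ 441 (mod 1273)
10^32 ≡ 441^2 = 194481 ≡ 985 (mod 1273)
10^64 ≡ 985^2 = 970225 ≡ 199 (mod 1273)
10^128 ≡ 199^2 = 39601 ≡ 138 (mod 1273)
10^256 ≡ 138^2 = 19044 ≡ 1222 (mod 1273)
10^512 ≡ 1222^2 = 1493284 ≡ 55 (mod 1273)
10^1024 ≡ 55^2 = 3025 ≡ 479 (mod 1273)
1272 = 1024 + 128 + 64 + 32 + 16 + 8 in binary powers of 2.
So 10^1272 ≡ 479 · 138 · 199 · 985 · 441 · 758 ≡ 349 (mod 1273).
Since 349 ≠ 1, base 10 is a Fermat witness: 1273 is composite.

349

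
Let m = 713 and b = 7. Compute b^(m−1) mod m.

7^1 ≡ 7 (mod 713)
7^2 ≡ 7^2 = 49 ≡ 49 (mod 713)
7^4 ≡ 49^2 = 2401 ≡ 262 (mod 713)
7^8 ≡ 262^2 = 68644 ≡ 196 (mod 713)
7^16 ≡ 196^2 = 38416 ≡ 627 (mod 713)
7^32 ≡ 627^2 = 393129 ≡ 266 (mod 713)
7^64 ≡ 266^2 = 70756 ≡ 169 (mod 713)
7^128 ≡ 169^2 = 28561 ≡ 41 (mod 713)
7^256 ≡ 41^2 = 1681 ≡ 255 (mod 713)
7^512 ≡ 255^2 = 65025 ≡ 142 (mod 713)
712 = 512 + 128 + 64 + 8 in binary powers of 2.
So 7^712 ≡ 142 · 41 · 169 · 196 ≡ 679 (mod 713).
Since 679 ≠ 1, base 7 is a Fermat witness: 713 is composite.

679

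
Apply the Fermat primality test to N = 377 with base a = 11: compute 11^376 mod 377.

11^1 ≡ 11 (mod 377)
11^2 ≡ 11^2 = 121 ≡ 121 (mod 377)
11^4 ≡ 121^2 = 14641 ≡ 315 (mod 377)
11^8 ≡ 315^2 = 99225 ≡ 74 (mod 377)
11^16 ≡ 74^2 = 5476 ≡ 198 (mod 377)
11^32 ≡ 198^2 = 39204 ≡ 373 (mod 377)
11^64 ≡ 373^2 = 139129 ≡ 16 (mod 377)
11^128 ≡ 16^2 = 256 ≡ 256 (mod 377)
11^256 ≡ 256^2 = 65536 ≡ 315 (mod 377)
376 = 256 + 64 + 32 + 16 + 8 in binary powers of 2.
So 11^376 ≡ 315 · 16 · 373 · 198 · 74 ≡ 81 (mod 377).
Since 81 ≠ 1, base 11 is a Fermat witness: 377 is composite.

81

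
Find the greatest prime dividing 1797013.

79

1797013 = 23 · 78131
78131 = 23 · 3397
3397 = 43 · 79
79 is prime.
So 1797013 = 23^2 · 43 · 79; the largest prime factor is 79.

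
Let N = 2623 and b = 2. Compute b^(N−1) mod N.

2^1 ≡ 2 (mod 2623)
2^2 ≡ 2^2 = 4 ≡ 4 (mod 2623)
2^4 ≡ 4^2 = 16 ≡ 16 (mod 2623)
2^8 ≡ 16^2 = 256 ≡ 256 (mod 2623)
2^16 ≡ 256^2 = 65536 ≡ 2584 (mod 2623)
2^32 ≡ 2584^2 = 6677056 ≡ 1521 (mod 2623)
2^64 ≡ 1521^2 = 2313441 ≡ 2578 (mod 2623)
2^128 ≡ 2578^2 = 6646084 ≡ 2025 (mod 2623)
2^256 ≡ 2025^2 = 4100625 ≡ 876 (mod 2623)
2^512 ≡ 876^2 = 767376 ≡ 1460 (mod 2623)
2^1024 ≡ 1460^2 = 2131600 ≡ 1724 (mod 2623)
2^2048 ≡ 1724^2 = 2972176 ≡ 317 (mod 2623)
2622 = 2048 + 512 + 32 + 16 + 8 + 4 + 2 in binary powers of 2.
So 2^2622 ≡ 317 · 1460 · 1521 · 2584 · 256 · 16 · 4 ≡ 2553 (mod 2623).
Since 2553 ≠ 1, base 2 is a Fermat witness: 2623 is composite.

2553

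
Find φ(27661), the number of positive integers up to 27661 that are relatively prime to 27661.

Factor: 27661 = 139 · 199.
φ(27661) = (139−1) · (199−1) = 138 · 198 = 27324.

27324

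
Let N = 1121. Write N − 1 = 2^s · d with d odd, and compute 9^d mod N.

264

1121 − 1 = 1120 = 2^5 · 35, so d = 35.
9^1 ≡ 9 (mod 1121)
9^2 ≡ 9^2 = 81 ≡ 81 (mod 1121)
9^4 ≡ 81^2 = 6561 ≡ 956 (mod 1121)
9^8 ≡ 956^2 = 913936 ≡ 321 (mod 1121)
9^16 ≡ 321^2 = 103041 ≡ 1030 (mod 1121)
9^32 ≡ 1030^2 = 1060900 ≡ 434 (mod 1121)
35 = 32 + 2 + 1 in binary powers of 2.
So 9^35 ≡ 434 · 81 · 9 ≡ 264 (mod 1121).
Squaring chain: 264 → 194 → 643 → 921 → 765; never reaches −1, so base 9 is a Miller–Rabin witness that 1121 is composite.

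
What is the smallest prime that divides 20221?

20221 is odd.
Digit sum 7, not divisible by 3.
Ends in 1: not divisible by 5.
7: 20221 = 7·2888 + 5
11: 20221 = 11·1838 + 3
13: 20221 = 13·1555 + 6
17: 20221 = 17·1189 + 8
19: 20221 = 19·1064 + 5
23: 20221 = 23·879 + 4
29: 20221 = 29·697 + 8
31: 20221 = 31·652 + 9
37: 20221 = 37·546 + 19
41: 20221 = 41·493 + 8
43: 20221 = 43·470 + 11
47: 20221 = 47·430 + 11
53: 20221 = 53·381 + 28
59: 20221 = 59·342 + 43
61: 20221 = 61·331 + 30
67: 20221 = 67·301 + 54
71: 20221 = 71·284 + 57
73: 20221 = 73·277

73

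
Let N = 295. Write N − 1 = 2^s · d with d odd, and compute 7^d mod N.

108

295 − 1 = 294 = 2^1 · 147, so d = 147.
7^1 ≡ 7 (mod 295)
7^2 ≡ 7^2 = 49 ≡ 49 (mod 295)
7^4 ≡ 49^2 = 2401 ≡ 41 (mod 295)
7^8 ≡ 41^2 = 1681 ≡ 206 (mod 295)
7^16 ≡ 206^2 = 42436 ≡ 251 (mod 295)
7^32 ≡ 251^2 = 63001 ≡ 166 (mod 295)
7^64 ≡ 166^2 = 27556 ≡ 121 (mod 295)
7^128 ≡ 121^2 = 14641 ≡ 186 (mod 295)
147 = 128 + 16 + 2 + 1 in binary powers of 2.
So 7^147 ≡ 186 · 251 · 49 · 7 ≡ 108 (mod 295).
Squaring chain: 108; never reaches −1, so base 7 is a Miller–Rabin witness that 295 is composite.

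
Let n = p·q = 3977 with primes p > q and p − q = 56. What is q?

Since p = q + 56, we have 3977 = q(q + 56), so q² + 56q − 3977 = 0.
Discriminant: 56² + 4·3977 = 3136 + 15908 = 19044; √19044 = 138.
q = (−56 + 138)/2 = 41, and p = q + 56 = 97.
Check: 41 · 97 = 3977.

41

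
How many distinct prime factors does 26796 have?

5

26796 = 2^2 · 6699
6699 = 3 · 2233
2233 = 7 · 319
319 = 11 · 29
26796 = 2^2 · 3 · 7 · 11 · 29, which has 5 distinct prime factors.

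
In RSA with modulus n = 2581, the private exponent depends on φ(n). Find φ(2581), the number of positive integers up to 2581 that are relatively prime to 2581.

Factor: 2581 = 29 · 89.
φ(2581) = (29−1) · (89−1) = 28 · 88 = 2464.

2464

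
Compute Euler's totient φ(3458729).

Factor: 3458729 = 97 · 181 · 197.
φ(3458729) = (97−1) · (181−1) · (197−1) = 96 · 180 · 196 = 3386880.

3386880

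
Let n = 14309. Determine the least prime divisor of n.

14309 is odd.
Digit sum 17, not divisible by 3.
Ends in 9: not divisible by 5.
7: 14309 = 7·2044 + 1
11: 14309 = 11·1300 + 9
13: 14309 = 13·1100 + 9
17: 14309 = 17·841 + 12
19: 14309 = 19·753 + 2
23: 14309 = 23·622 + 3
29: 14309 = 29·493 + 12
31: 14309 = 31·461 + 18
37: 14309 = 37·386 + 27
41: 14309 = 41·349

41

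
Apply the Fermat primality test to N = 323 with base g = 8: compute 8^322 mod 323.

8^1 ≡ 8 (mod 323)
8^2 ≡ 8^2 = 64 ≡ 64 (mod 323)
8^4 ≡ 64^2 = 4096 ≡ 220 (mod 323)
8^8 ≡ 220^2 = 48400 ≡ 273 (mod 323)
8^16 ≡ 273^2 = 74529 ≡ 239 (mod 323)
8^32 ≡ 239^2 = 57121 ≡ 273 (mod 323)
8^64 ≡ 273^2 = 74529 ≡ 239 (mod 323)
8^128 ≡ 239^2 = 57121 ≡ 273 (mod 323)
8^256 ≡ 273^2 = 74529 ≡ 239 (mod 323)
322 = 256 + 64 + 2 in binary powers of 2.
So 8^322 ≡ 239 · 239 · 64 ≡ 30 (mod 323).
Since 30 ≠ 1, base 8 is a Fermat witness: 323 is composite.

30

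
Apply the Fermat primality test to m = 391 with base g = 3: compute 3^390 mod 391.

3^1 ≡ 3 (mod 391)
3^2 ≡ 3^2 = 9 ≡ 9 (mod 391)
3^4 ≡ 9^2 = 81 ≡ 81 (mod 391)
3^8 ≡ 81^2 = 6561 ≡ 305 (mod 391)
3^16 ≡ 305^2 = 93025 ≡ 358 (mod 391)
3^32 ≡ 358^2 = 128164 ≡ 307 (mod 391)
3^64 ≡ 307^2 = 94249 ≡ 18 (mod 391)
3^128 ≡ 18^2 = 324 ≡ 324 (mod 391)
3^256 ≡ 324^2 = 104976 ≡ 188 (mod 391)
390 = 256 + 128 + 4 + 2 in binary powers of 2.
So 3^390 ≡ 188 · 324 · 81 · 9 ≡ 151 (mod 391).
Since 151 ≠ 1, base 3 is a Fermat witness: 391 is composite.

151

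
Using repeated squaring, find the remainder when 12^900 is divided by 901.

12^1 ≡ 12 (mod 901)
12^2 ≡ 12^2 = 144 ≡ 144 (mod 901)
12^4 ≡ 144^2 = 20736 ≡ 13 (mod 901)
12^8 ≡ 13^2 = 169 ≡ 169 (mod 901)
12^16 ≡ 169^2 = 28561 ≡ 630 (mod 901)
12^32 ≡ 630^2 = 396900 ≡ 460 (mod 901)
12^64 ≡ 460^2 = 211600 ≡ 766 (mod 901)
12^128 ≡ 766^2 = 586756 ≡ 205 (mod 901)
12^256 ≡ 205^2 = 42025 ≡ 579 (mod 901)
12^512 ≡ 579^2 = 335241 ≡ 69 (mod 901)
900 = 512 + 256 + 128 + 4 in binary powers of 2.
So 12^900 ≡ 69 · 579 · 205 · 13 ≡ 47 (mod 901).
Since 47 ≠ 1, base 12 is a Fermat witness: 901 is composite.

47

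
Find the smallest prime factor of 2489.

2489 is odd.
Digit sum 23, not divisible by 3.
Ends in 9: not divisible by 5.
7: 2489 = 7·355 + 4
11: 2489 = 11·226 + 3
13: 2489 = 13·191 + 6
17: 2489 = 17·146 + 7
19: 2489 = 19·131

19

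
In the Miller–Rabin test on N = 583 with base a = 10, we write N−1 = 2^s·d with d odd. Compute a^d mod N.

583 − 1 = 582 = 2^1 · 291, so d = 291.
10^1 ≡ 10 (mod 583)
10^2 ≡ 10^2 = 100 ≡ 100 (mod 583)
10^4 ≡ 100^2 = 10000 ≡ 89 (mod 583)
10^8 ≡ 89^2 = 7921 ≡ 342 (mod 583)
10^16 ≡ 342^2 = 116964 ≡ 364 (mod 583)
10^32 ≡ 364^2 = 132496 ≡ 155 (mod 583)
10^64 ≡ 155^2 = 24025 ≡ 122 (mod 583)
10^128 ≡ 122^2 = 14884 ≡ 309 (mod 583)
10^256 ≡ 309^2 = 95481 ≡ 452 (mod 583)
291 = 256 + 32 + 2 + 1 in binary powers of 2.
So 10^291 ≡ 452 · 155 · 100 · 10 ≡ 307 (mod 583).
Squaring chain: 307; never reaches −1, so base 10 is a Miller–Rabin witness that 583 is composite.

307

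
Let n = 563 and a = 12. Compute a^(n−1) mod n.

12^1 ≡ 12 (mod 563)
12^2 ≡ 12^2 = 144 ≡ 144 (mod 563)
12^4 ≡ 144^2 = 20736 ≡ 468 (mod 563)
12^8 ≡ 468^2 = 219024 ≡ 17 (mod 563)
12^16 ≡ 17^2 = 289 ≡ 289 (mod 563)
12^32 ≡ 289^2 = 83521 ≡ 197 (mod 563)
12^64 ≡ 197^2 = 38809 ≡ 525 (mod 563)
12^128 ≡ 525^2 = 275625 ≡ 318 (mod 563)
12^256 ≡ 318^2 = 101124 ≡ 347 (mod 563)
12^512 ≡ 347^2 = 120409 ≡ 490 (mod 563)
562 = 512 + 32 + 16 + 2 in binary powers of 2.
So 12^562 ≡ 490 · 197 · 289 · 144 ≡ 1 (mod 563).
Since the result is 1, base 12 gives no evidence that 563 is composite.

1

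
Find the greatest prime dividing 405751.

405751 = 47 · 8633
8633 = 89 · 97
97 is prime.
So 405751 = 47 · 89 · 97; the largest prime factor is 97.

97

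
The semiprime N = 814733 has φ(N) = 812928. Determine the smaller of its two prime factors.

φ(n) = (p−1)(q−1) = n − (p+q) + 1, so p + q = 814733 − 812928 + 1 = 1806.
p and q are the roots of t² − 1806t + 814733 = 0.
Discriminant: 1806² − 4·814733 = 3261636 − 3258932 = 2704; √2704 = 52.
q = (1806 − 52)/2 = 877, p = (1806 + 52)/2 = 929.
Check: 877 · 929 = 814733.

877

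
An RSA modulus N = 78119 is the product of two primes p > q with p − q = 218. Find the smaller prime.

191

Since p = q + 218, we have 78119 = q(q + 218), so q² + 218q − 78119 = 0.
Discriminant: 218² + 4·78119 = 47524 + 312476 = 360000; √360000 = 600.
q = (−218 + 600)/2 = 191, and p = q + 218 = 409.
Check: 191 · 409 = 78119.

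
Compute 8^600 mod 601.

8^1 ≡ 8 (mod 601)
8^2 ≡ 8^2 = 64 ≡ 64 (mod 601)
8^4 ≡ 64^2 = 4096 ≡ 490 (mod 601)
8^8 ≡ 490^2 = 240100 ≡ 301 (mod 601)
8^16 ≡ 301^2 = 90601 ≡ 451 (mod 601)
8^32 ≡ 451^2 = 203401 ≡ 263 (mod 601)
8^64 ≡ 263^2 = 69169 ≡ 54 (mod 601)
8^128 ≡ 54^2 = 2916 ≡ 512 (mod 601)
8^256 ≡ 512^2 = 262144 ≡ 108 (mod 601)
8^512 ≡ 108^2 = 11664 ≡ 245 (mod 601)
600 = 512 + 64 + 16 + 8 in binary powers of 2.
So 8^600 ≡ 245 · 54 · 451 · 301 ≡ 1 (mod 601).
Since the result is 1, base 8 gives no evidence that 601 is composite.

1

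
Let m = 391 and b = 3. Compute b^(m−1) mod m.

151

3^1 ≡ 3 (mod 391)
3^2 ≡ 3^2 = 9 ≡ 9 (mod 391)
3^4 ≡ 9^2 = 81 ≡ 81 (mod 391)
3^8 ≡ 81^2 = 6561 ≡ 305 (mod 391)
3^16 ≡ 305^2 = 93025 ≡ 358 (mod 391)
3^32 ≡ 358^2 = 128164 ≡ 307 (mod 391)
3^64 ≡ 307^2 = 94249 ≡ 18 (mod 391)
3^128 ≡ 18^2 = 324 ≡ 324 (mod 391)
3^256 ≡ 324^2 = 104976 ≡ 188 (mod 391)
390 = 256 + 128 + 4 + 2 in binary powers of 2.
So 3^390 ≡ 188 · 324 · 81 · 9 ≡ 151 (mod 391).
Since 151 ≠ 1, base 3 is a Fermat witness: 391 is composite.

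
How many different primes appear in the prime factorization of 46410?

6

46410 = 2 · 23205
23205 = 3 · 7735
7735 = 5 · 1547
1547 = 7 · 221
221 = 13 · 17
46410 = 2 · 3 · 5 · 7 · 13 · 17, which has 6 distinct prime factors.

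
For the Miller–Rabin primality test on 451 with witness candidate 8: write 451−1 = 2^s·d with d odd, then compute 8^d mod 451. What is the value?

451 − 1 = 450 = 2^1 · 225, so d = 225.
8^1 ≡ 8 (mod 451)
8^2 ≡ 8^2 = 64 ≡ 64 (mod 451)
8^4 ≡ 64^2 = 4096 ≡ 37 (mod 451)
8^8 ≡ 37^2 = 1369 ≡ 16 (mod 451)
8^16 ≡ 16^2 = 256 ≡ 256 (mod 451)
8^32 ≡ 256^2 = 65536 ≡ 141 (mod 451)
8^64 ≡ 141^2 = 19881 ≡ 37 (mod 451)
8^128 ≡ 37^2 = 1369 ≡ 16 (mod 451)
225 = 128 + 64 + 32 + 1 in binary powers of 2.
So 8^225 ≡ 16 · 37 · 141 · 8 ≡ 296 (mod 451).
Squaring chain: 296; never reaches −1, so base 8 is a Miller–Rabin witness that 451 is composite.

296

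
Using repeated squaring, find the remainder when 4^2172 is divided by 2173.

1533

4^1 ≡ 4 (mod 2173)
4^2 ≡ 4^2 = 16 ≡ 16 (mod 2173)
4^4 ≡ 16^2 = 256 ≡ 256 (mod 2173)
4^8 ≡ 256^2 = 65536 ≡ 346 (mod 2173)
4^16 ≡ 346^2 = 119716 ≡ 201 (mod 2173)
4^32 ≡ 201^2 = 40401 ≡ 1287 (mod 2173)
4^64 ≡ 1287^2 = 1656369 ≡ 543 (mod 2173)
4^128 ≡ 543^2 = 294849 ≡ 1494 (mod 2173)
4^256 ≡ 1494^2 = 2232036 ≡ 365 (mod 2173)
4^512 ≡ 365^2 = 133225 ≡ 672 (mod 2173)
4^1024 ≡ 672^2 = 451584 ≡ 1773 (mod 2173)
4^2048 ≡ 1773^2 = 3143529 ≡ 1371 (mod 2173)
2172 = 2048 + 64 + 32 + 16 + 8 + 4 in binary powers of 2.
So 4^2172 ≡ 1371 · 543 · 1287 · 201 · 346 · 256 ≡ 1533 (mod 2173).
Since 1533 ≠ 1, base 4 is a Fermat witness: 2173 is composite.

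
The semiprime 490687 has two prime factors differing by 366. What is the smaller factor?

541

Since p = q + 366, we have 490687 = q(q + 366), so q² + 366q − 490687 = 0.
Discriminant: 366² + 4·490687 = 133956 + 1962748 = 2096704; √2096704 = 1448.
q = (−366 + 1448)/2 = 541, and p = q + 366 = 907.
Check: 541 · 907 = 490687.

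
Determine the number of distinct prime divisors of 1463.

3

1463 = 7 · 209
209 = 11 · 19
1463 = 7 · 11 · 19, which has 3 distinct prime factors.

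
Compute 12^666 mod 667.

12^1 ≡ 12 (mod 667)
12^2 ≡ 12^2 = 144 ≡ 144 (mod 667)
12^4 ≡ 144^2 = 20736 ≡ 59 (mod 667)
12^8 ≡ 59^2 = 3481 ≡ 146 (mod 667)
12^16 ≡ 146^2 = 21316 ≡ 639 (mod 667)
12^32 ≡ 639^2 = 408321 ≡ 117 (mod 667)
12^64 ≡ 117^2 = 13689 ≡ 349 (mod 667)
12^128 ≡ 349^2 = 121801 ≡ 407 (mod 667)
12^256 ≡ 407^2 = 165649 ≡ 233 (mod 667)
12^512 ≡ 233^2 = 54289 ≡ 262 (mod 667)
666 = 512 + 128 + 16 + 8 + 2 in binary powers of 2.
So 12^666 ≡ 262 · 407 · 639 · 146 · 144 ≡ 492 (mod 667).
Since 492 ≠ 1, base 12 is a Fermat witness: 667 is composite.

492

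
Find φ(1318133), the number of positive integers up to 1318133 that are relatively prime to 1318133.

Factor: 1318133 = 97 · 107 · 127.
φ(1318133) = (97−1) · (107−1) · (127−1) = 96 · 106 · 126 = 1282176.

1282176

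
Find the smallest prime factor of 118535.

5

118535 is odd.
Digit sum 23, not divisible by 3.
Ends in 5: divisible by 5.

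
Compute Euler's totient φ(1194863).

Factor: 1194863 = 41 · 151 · 193.
φ(1194863) = (41−1) · (151−1) · (193−1) = 40 · 150 · 192 = 1152000.

1152000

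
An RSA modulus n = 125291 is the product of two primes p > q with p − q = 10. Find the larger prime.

359

Since p = q + 10, we have 125291 = q(q + 10), so q² + 10q − 125291 = 0.
Discriminant: 10² + 4·125291 = 100 + 501164 = 501264; √501264 = 708.
q = (−10 + 708)/2 = 349, and p = q + 10 = 359.
Check: 349 · 359 = 125291.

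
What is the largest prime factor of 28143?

28143 = 3 · 9381
9381 = 3 · 3127
3127 = 53 · 59
59 is prime.
So 28143 = 3^2 · 53 · 59; the largest prime factor is 59.

59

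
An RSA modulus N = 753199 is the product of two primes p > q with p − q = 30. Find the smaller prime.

853

Since p = q + 30, we have 753199 = q(q + 30), so q² + 30q − 753199 = 0.
Discriminant: 30² + 4·753199 = 900 + 3012796 = 3013696; √3013696 = 1736.
q = (−30 + 1736)/2 = 853, and p = q + 30 = 883.
Check: 853 · 883 = 753199.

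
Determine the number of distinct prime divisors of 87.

2

87 = 3 · 29
87 = 3 · 29, which has 2 distinct prime factors.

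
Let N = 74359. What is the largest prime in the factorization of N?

61

74359 = 23 · 3233
3233 = 53 · 61
61 is prime.
So 74359 = 23 · 53 · 61; the largest prime factor is 61.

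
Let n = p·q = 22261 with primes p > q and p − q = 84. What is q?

113

Since p = q + 84, we have 22261 = q(q + 84), so q² + 84q − 22261 = 0.
Discriminant: 84² + 4·22261 = 7056 + 89044 = 96100; √96100 = 310.
q = (−84 + 310)/2 = 113, and p = q + 84 = 197.
Check: 113 · 197 = 22261.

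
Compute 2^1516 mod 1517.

2^1 ≡ 2 (mod 1517)
2^2 ≡ 2^2 = 4 ≡ 4 (mod 1517)
2^4 ≡ 4^2 = 16 ≡ 16 (mod 1517)
2^8 ≡ 16^2 = 256 ≡ 256 (mod 1517)
2^16 ≡ 256^2 = 65536 ≡ 305 (mod 1517)
2^32 ≡ 305^2 = 93025 ≡ 488 (mod 1517)
2^64 ≡ 488^2 = 238144 ≡ 1492 (mod 1517)
2^128 ≡ 1492^2 = 2226064 ≡ 625 (mod 1517)
2^256 ≡ 625^2 = 390625 ≡ 756 (mod 1517)
2^512 ≡ 756^2 = 571536 ≡ 1144 (mod 1517)
2^1024 ≡ 1144^2 = 1308736 ≡ 1082 (mod 1517)
1516 = 1024 + 256 + 128 + 64 + 32 + 8 + 4 in binary powers of 2.
So 2^1516 ≡ 1082 · 756 · 625 · 1492 · 488 · 256 · 16 ≡ 756 (mod 1517).
Since 756 ≠ 1, base 2 is a Fermat witness: 1517 is composite.

756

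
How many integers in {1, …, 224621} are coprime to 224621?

207360

Factor: 224621 = 17 · 73 · 181.
φ(224621) = (17−1) · (73−1) · (181−1) = 16 · 72 · 180 = 207360.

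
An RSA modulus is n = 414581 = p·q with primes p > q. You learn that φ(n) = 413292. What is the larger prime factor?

683

φ(n) = (p−1)(q−1) = n − (p+q) + 1, so p + q = 414581 − 413292 + 1 = 1290.
p and q are the roots of t² − 1290t + 414581 = 0.
Discriminant: 1290² − 4·414581 = 1664100 − 1658324 = 5776; √5776 = 76.
q = (1290 − 76)/2 = 607, p = (1290 + 76)/2 = 683.
Check: 607 · 683 = 414581.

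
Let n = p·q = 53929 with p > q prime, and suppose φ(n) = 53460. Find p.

271

φ(n) = (p−1)(q−1) = n − (p+q) + 1, so p + q = 53929 − 53460 + 1 = 470.
p and q are the roots of t² − 470t + 53929 = 0.
Discriminant: 470² − 4·53929 = 220900 − 215716 = 5184; √5184 = 72.
q = (470 − 72)/2 = 199, p = (470 + 72)/2 = 271.
Check: 199 · 271 = 53929.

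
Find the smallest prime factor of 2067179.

41

2067179 is odd.
Digit sum 32, not divisible by 3.
Ends in 9: not divisible by 5.
7: 2067179 = 7·295311 + 2
11: 2067179 = 11·187925 + 4
13: 2067179 = 13·159013 + 10
17: 2067179 = 17·121598 + 13
19: 2067179 = 19·108798 + 17
23: 2067179 = 23·89877 + 8
29: 2067179 = 29·71282 + 1
31: 2067179 = 31·66683 + 6
37: 2067179 = 37·55869 + 26
41: 2067179 = 41·50419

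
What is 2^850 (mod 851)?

169

2^1 ≡ 2 (mod 851)
2^2 ≡ 2^2 = 4 ≡ 4 (mod 851)
2^4 ≡ 4^2 = 16 ≡ 16 (mod 851)
2^8 ≡ 16^2 = 256 ≡ 256 (mod 851)
2^16 ≡ 256^2 = 65536 ≡ 9 (mod 851)
2^32 ≡ 9^2 = 81 ≡ 81 (mod 851)
2^64 ≡ 81^2 = 6561 ≡ 604 (mod 851)
2^128 ≡ 604^2 = 364816 ≡ 588 (mod 851)
2^256 ≡ 588^2 = 345744 ≡ 238 (mod 851)
2^512 ≡ 238^2 = 56644 ≡ 478 (mod 851)
850 = 512 + 256 + 64 + 16 + 2 in binary powers of 2.
So 2^850 ≡ 478 · 238 · 604 · 9 · 4 ≡ 169 (mod 851).
Since 169 ≠ 1, base 2 is a Fermat witness: 851 is composite.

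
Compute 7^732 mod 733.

7^1 ≡ 7 (mod 733)
7^2 ≡ 7^2 = 49 ≡ 49 (mod 733)
7^4 ≡ 49^2 = 2401 ≡ 202 (mod 733)
7^8 ≡ 202^2 = 40804 ≡ 489 (mod 733)
7^16 ≡ 489^2 = 239121 ≡ 163 (mod 733)
7^32 ≡ 163^2 = 26569 ≡ 181 (mod 733)
7^64 ≡ 181^2 = 32761 ≡ 509 (mod 733)
7^128 ≡ 509^2 = 259081 ≡ 332 (mod 733)
7^256 ≡ 332^2 = 110224 ≡ 274 (mod 733)
7^512 ≡ 274^2 = 75076 ≡ 310 (mod 733)
732 = 512 + 128 + 64 + 16 + 8 + 4 in binary powers of 2.
So 7^732 ≡ 310 · 332 · 509 · 163 · 489 · 202 ≡ 1 (mod 733).
Since the result is 1, base 7 gives no evidence that 733 is composite.

1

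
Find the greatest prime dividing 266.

19

266 = 2 · 133
133 = 7 · 19
19 is prime.
So 266 = 2 · 7 · 19; the largest prime factor is 19.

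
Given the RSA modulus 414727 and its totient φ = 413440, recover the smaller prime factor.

φ(n) = (p−1)(q−1) = n − (p+q) + 1, so p + q = 414727 − 413440 + 1 = 1288.
p and q are the roots of t² − 1288t + 414727 = 0.
Discriminant: 1288² − 4·414727 = 1658944 − 1658908 = 36; √36 = 6.
q = (1288 − 6)/2 = 641, p = (1288 + 6)/2 = 647.
Check: 641 · 647 = 414727.

641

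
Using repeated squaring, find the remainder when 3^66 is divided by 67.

3^1 ≡ 3 (mod 67)
3^2 ≡ 3^2 = 9 ≡ 9 (mod 67)
3^4 ≡ 9^2 = 81 ≡ 14 (mod 67)
3^8 ≡ 14^2 = 196 ≡ 62 (mod 67)
3^16 ≡ 62^2 = 3844 ≡ 25 (mod 67)
3^32 ≡ 25^2 = 625 ≡ 22 (mod 67)
3^64 ≡ 22^2 = 484 ≡ 15 (mod 67)
66 = 64 + 2 in binary powers of 2.
So 3^66 ≡ 15 · 9 ≡ 1 (mod 67).
Since the result is 1, base 3 gives no evidence that 67 is composite.

1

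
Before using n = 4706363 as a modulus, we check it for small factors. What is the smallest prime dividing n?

4706363 is odd.
Digit sum 29, not divisible by 3.
Ends in 3: not divisible by 5.
7: 4706363 = 7·672337 + 4
11: 4706363 = 11·427851 + 2
13: 4706363 = 13·362027 + 12
17: 4706363 = 17·276844 + 15
19: 4706363 = 19·247703 + 6
23: 4706363 = 23·204624 + 11
29: 4706363 = 29·162288 + 11
31: 4706363 = 31·151818 + 5
37: 4706363 = 37·127199

37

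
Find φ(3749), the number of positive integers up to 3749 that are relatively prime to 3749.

3564

Factor: 3749 = 23 · 163.
φ(3749) = (23−1) · (163−1) = 22 · 162 = 3564.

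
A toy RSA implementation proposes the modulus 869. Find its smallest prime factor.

11

869 is odd.
Digit sum 23, not divisible by 3.
Ends in 9: not divisible by 5.
7: 869 = 7·124 + 1
11: 869 = 11·79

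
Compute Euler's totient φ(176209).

Factor: 176209 = 11 · 83 · 193.
φ(176209) = (11−1) · (83−1) · (193−1) = 10 · 82 · 192 = 157440.

157440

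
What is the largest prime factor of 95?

95 = 5 · 19
19 is prime.
So 95 = 5 · 19; the largest prime factor is 19.

19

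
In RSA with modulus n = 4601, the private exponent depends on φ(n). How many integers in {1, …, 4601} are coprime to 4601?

4452

Factor: 4601 = 43 · 107.
φ(4601) = (43−1) · (107−1) = 42 · 106 = 4452.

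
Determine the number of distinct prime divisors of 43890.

6

43890 = 2 · 21945
21945 = 3 · 7315
7315 = 5 · 1463
1463 = 7 · 209
209 = 11 · 19
43890 = 2 · 3 · 5 · 7 · 11 · 19, which has 6 distinct prime factors.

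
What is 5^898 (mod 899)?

5^1 ≡ 5 (mod 899)
5^2 ≡ 5^2 = 25 ≡ 25 (mod 899)
5^4 ≡ 25^2 = 625 ≡ 625 (mod 899)
5^8 ≡ 625^2 = 390625 ≡ 459 (mod 899)
5^16 ≡ 459^2 = 210681 ≡ 315 (mod 899)
5^32 ≡ 315^2 = 99225 ≡ 335 (mod 899)
5^64 ≡ 335^2 = 112225 ≡ 749 (mod 899)
5^128 ≡ 749^2 = 561001 ≡ 25 (mod 899)
5^256 ≡ 25^2 = 625 ≡ 625 (mod 899)
5^512 ≡ 625^2 = 390625 ≡ 459 (mod 899)
898 = 512 + 256 + 128 + 2 in binary powers of 2.
So 5^898 ≡ 459 · 625 · 25 · 25 ≡ 315 (mod 899).
Since 315 ≠ 1, base 5 is a Fermat witness: 899 is composite.

315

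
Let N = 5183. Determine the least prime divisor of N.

5183 is odd.
Digit sum 17, not divisible by 3.
Ends in 3: not divisible by 5.
7: 5183 = 7·740 + 3
11: 5183 = 11·471 + 2
13: 5183 = 13·398 + 9
17: 5183 = 17·304 + 15
19: 5183 = 19·272 + 15
23: 5183 = 23·225 + 8
29: 5183 = 29·178 + 21
31: 5183 = 31·167 + 6
37: 5183 = 37·140 + 3
41: 5183 = 41·126 + 17
43: 5183 = 43·120 + 23
47: 5183 = 47·110 + 13
53: 5183 = 53·97 + 42
59: 5183 = 59·87 + 50
61: 5183 = 61·84 + 59
67: 5183 = 67·77 + 24
71: 5183 = 71·73

71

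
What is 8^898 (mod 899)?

8^1 ≡ 8 (mod 899)
8^2 ≡ 8^2 = 64 ≡ 64 (mod 899)
8^4 ≡ 64^2 = 4096 ≡ 500 (mod 899)
8^8 ≡ 500^2 = 250000 ≡ 78 (mod 899)
8^16 ≡ 78^2 = 6084 ≡ 690 (mod 899)
8^32 ≡ 690^2 = 476100 ≡ 529 (mod 899)
8^64 ≡ 529^2 = 279841 ≡ 252 (mod 899)
8^128 ≡ 252^2 = 63504 ≡ 574 (mod 899)
8^256 ≡ 574^2 = 329476 ≡ 442 (mod 899)
8^512 ≡ 442^2 = 195364 ≡ 281 (mod 899)
898 = 512 + 256 + 128 + 2 in binary powers of 2.
So 8^898 ≡ 281 · 442 · 574 · 64 ≡ 760 (mod 899).
Since 760 ≠ 1, base 8 is a Fermat witness: 899 is composite.

760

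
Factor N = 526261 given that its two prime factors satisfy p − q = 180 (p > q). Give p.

Since p = q + 180, we have 526261 = q(q + 180), so q² + 180q − 526261 = 0.
Discriminant: 180² + 4·526261 = 32400 + 2105044 = 2137444; √2137444 = 1462.
q = (−180 + 1462)/2 = 641, and p = q + 180 = 821.
Check: 641 · 821 = 526261.

821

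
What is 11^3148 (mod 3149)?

1529

11^1 ≡ 11 (mod 3149)
11^2 ≡ 11^2 = 121 ≡ 121 (mod 3149)
11^4 ≡ 121^2 = 14641 ≡ 2045 (mod 3149)
11^8 ≡ 2045^2 = 4182025 ≡ 153 (mod 3149)
11^16 ≡ 153^2 = 23409 ≡ 1366 (mod 3149)
11^32 ≡ 1366^2 = 1865956 ≡ 1748 (mod 3149)
11^64 ≡ 1748^2 = 3055504 ≡ 974 (mod 3149)
11^128 ≡ 974^2 = 948676 ≡ 827 (mod 3149)
11^256 ≡ 827^2 = 683929 ≡ 596 (mod 3149)
11^512 ≡ 596^2 = 355216 ≡ 2528 (mod 3149)
11^1024 ≡ 2528^2 = 6390784 ≡ 1463 (mod 3149)
11^2048 ≡ 1463^2 = 2140369 ≡ 2198 (mod 3149)
3148 = 2048 + 1024 + 64 + 8 + 4 in binary powers of 2.
So 11^3148 ≡ 2198 · 1463 · 974 · 153 · 2045 ≡ 1529 (mod 3149).
Since 1529 ≠ 1, base 11 is a Fermat witness: 3149 is composite.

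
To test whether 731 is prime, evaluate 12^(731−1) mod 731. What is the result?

196

12^1 ≡ 12 (mod 731)
12^2 ≡ 12^2 = 144 ≡ 144 (mod 731)
12^4 ≡ 144^2 = 20736 ≡ 268 (mod 731)
12^8 ≡ 268^2 = 71824 ≡ 186 (mod 731)
12^16 ≡ 186^2 = 34596 ≡ 239 (mod 731)
12^32 ≡ 239^2 = 57121 ≡ 103 (mod 731)
12^64 ≡ 103^2 = 10609 ≡ 375 (mod 731)
12^128 ≡ 375^2 = 140625 ≡ 273 (mod 731)
12^256 ≡ 273^2 = 74529 ≡ 698 (mod 731)
12^512 ≡ 698^2 = 487204 ≡ 358 (mod 731)
730 = 512 + 128 + 64 + 16 + 8 + 2 in binary powers of 2.
So 12^730 ≡ 358 · 273 · 375 · 239 · 186 · 144 ≡ 196 (mod 731).
Since 196 ≠ 1, base 12 is a Fermat witness: 731 is composite.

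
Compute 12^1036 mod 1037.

378

12^1 ≡ 12 (mod 1037)
12^2 ≡ 12^2 = 144 ≡ 144 (mod 1037)
12^4 ≡ 144^2 = 20736 ≡ 1033 (mod 1037)
12^8 ≡ 1033^2 = 1067089 ≡ 16 (mod 1037)
12^16 ≡ 16^2 = 256 ≡ 256 (mod 1037)
12^32 ≡ 256^2 = 65536 ≡ 205 (mod 1037)
12^64 ≡ 205^2 = 42025 ≡ 545 (mod 1037)
12^128 ≡ 545^2 = 297025 ≡ 443 (mod 1037)
12^256 ≡ 443^2 = 196249 ≡ 256 (mod 1037)
12^512 ≡ 256^2 = 65536 ≡ 205 (mod 1037)
12^1024 ≡ 205^2 = 42025 ≡ 545 (mod 1037)
1036 = 1024 + 8 + 4 in binary powers of 2.
So 12^1036 ≡ 545 · 16 · 1033 ≡ 378 (mod 1037).
Since 378 ≠ 1, base 12 is a Fermat witness: 1037 is composite.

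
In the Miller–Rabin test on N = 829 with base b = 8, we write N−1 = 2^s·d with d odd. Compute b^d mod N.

829 − 1 = 828 = 2^2 · 207, so d = 207.
8^1 ≡ 8 (mod 829)
8^2 ≡ 8^2 = 64 ≡ 64 (mod 829)
8^4 ≡ 64^2 = 4096 ≡ 780 (mod 829)
8^8 ≡ 780^2 = 608400 ≡ 743 (mod 829)
8^16 ≡ 743^2 = 552049 ≡ 764 (mod 829)
8^32 ≡ 764^2 = 583696 ≡ 80 (mod 829)
8^64 ≡ 80^2 = 6400 ≡ 597 (mod 829)
8^128 ≡ 597^2 = 356409 ≡ 768 (mod 829)
207 = 128 + 64 + 8 + 4 + 2 + 1 in binary powers of 2.
So 8^207 ≡ 768 · 597 · 743 · 780 · 64 · 8 ≡ 246 (mod 829).
Squaring chain: 246 → 828; reaches −1, so base 8 does not prove 829 composite.

246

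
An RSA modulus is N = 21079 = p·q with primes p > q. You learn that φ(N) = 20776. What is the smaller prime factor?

107

φ(n) = (p−1)(q−1) = n − (p+q) + 1, so p + q = 21079 − 20776 + 1 = 304.
p and q are the roots of t² − 304t + 21079 = 0.
Discriminant: 304² − 4·21079 = 92416 − 84316 = 8100; √8100 = 90.
q = (304 − 90)/2 = 107, p = (304 + 90)/2 = 197.
Check: 107 · 197 = 21079.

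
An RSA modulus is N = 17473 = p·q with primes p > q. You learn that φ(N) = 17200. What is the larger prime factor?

φ(n) = (p−1)(q−1) = n − (p+q) + 1, so p + q = 17473 − 17200 + 1 = 274.
p and q are the roots of t² − 274t + 17473 = 0.
Discriminant: 274² − 4·17473 = 75076 − 69892 = 5184; √5184 = 72.
q = (274 − 72)/2 = 101, p = (274 + 72)/2 = 173.
Check: 101 · 173 = 17473.

173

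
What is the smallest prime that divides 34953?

34953 is odd.
Digit sum 24, divisible by 3.

3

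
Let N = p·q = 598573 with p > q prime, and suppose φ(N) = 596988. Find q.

φ(n) = (p−1)(q−1) = n − (p+q) + 1, so p + q = 598573 − 596988 + 1 = 1586.
p and q are the roots of t² − 1586t + 598573 = 0.
Discriminant: 1586² − 4·598573 = 2515396 − 2394292 = 121104; √121104 = 348.
q = (1586 − 348)/2 = 619, p = (1586 + 348)/2 = 967.
Check: 619 · 967 = 598573.

619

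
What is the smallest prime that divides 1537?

29

1537 is odd.
Digit sum 16, not divisible by 3.
Ends in 7: not divisible by 5.
7: 1537 = 7·219 + 4
11: 1537 = 11·139 + 8
13: 1537 = 13·118 + 3
17: 1537 = 17·90 + 7
19: 1537 = 19·80 + 17
23: 1537 = 23·66 + 19
29: 1537 = 29·53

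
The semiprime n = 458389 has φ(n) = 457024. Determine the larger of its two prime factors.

φ(n) = (p−1)(q−1) = n − (p+q) + 1, so p + q = 458389 − 457024 + 1 = 1366.
p and q are the roots of t² − 1366t + 458389 = 0.
Discriminant: 1366² − 4·458389 = 1865956 − 1833556 = 32400; √32400 = 180.
q = (1366 − 180)/2 = 593, p = (1366 + 180)/2 = 773.
Check: 593 · 773 = 458389.

773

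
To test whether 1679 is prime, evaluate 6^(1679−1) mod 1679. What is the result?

6^1 ≡ 6 (mod 1679)
6^2 ≡ 6^2 = 36 ≡ 36 (mod 1679)
6^4 ≡ 36^2 = 1296 ≡ 1296 (mod 1679)
6^8 ≡ 1296^2 = 1679616 ≡ 616 (mod 1679)
6^16 ≡ 616^2 = 379456 ≡ 2 (mod 1679)
6^32 ≡ 2^2 = 4 ≡ 4 (mod 1679)
6^64 ≡ 4^2 = 16 ≡ 16 (mod 1679)
6^128 ≡ 16^2 = 256 ≡ 256 (mod 1679)
6^256 ≡ 256^2 = 65536 ≡ 55 (mod 1679)
6^512 ≡ 55^2 = 3025 ≡ 1346 (mod 1679)
6^1024 ≡ 1346^2 = 1811716 ≡ 75 (mod 1679)
1678 = 1024 + 512 + 128 + 8 + 4 + 2 in binary powers of 2.
So 6^1678 ≡ 75 · 1346 · 256 · 616 · 1296 · 36 ≡ 748 (mod 1679).
Since 748 ≠ 1, base 6 is a Fermat witness: 1679 is composite.

748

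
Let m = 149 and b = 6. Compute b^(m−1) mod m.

1

6^1 ≡ 6 (mod 149)
6^2 ≡ 6^2 = 36 ≡ 36 (mod 149)
6^4 ≡ 36^2 = 1296 ≡ 104 (mod 149)
6^8 ≡ 104^2 = 10816 ≡ 88 (mod 149)
6^16 ≡ 88^2 = 7744 ≡ 145 (mod 149)
6^32 ≡ 145^2 = 21025 ≡ 16 (mod 149)
6^64 ≡ 16^2 = 256 ≡ 107 (mod 149)
6^128 ≡ 107^2 = 11449 ≡ 125 (mod 149)
148 = 128 + 16 + 4 in binary powers of 2.
So 6^148 ≡ 125 · 145 · 104 ≡ 1 (mod 149).
Since the result is 1, base 6 gives no evidence that 149 is composite.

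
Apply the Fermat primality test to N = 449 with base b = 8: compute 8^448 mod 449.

8^1 ≡ 8 (mod 449)
8^2 ≡ 8^2 = 64 ≡ 64 (mod 449)
8^4 ≡ 64^2 = 4096 ≡ 55 (mod 449)
8^8 ≡ 55^2 = 3025 ≡ 331 (mod 449)
8^16 ≡ 331^2 = 109561 ≡ 5 (mod 449)
8^32 ≡ 5^2 = 25 ≡ 25 (mod 449)
8^64 ≡ 25^2 = 625 ≡ 176 (mod 449)
8^128 ≡ 176^2 = 30976 ≡ 444 (mod 449)
8^256 ≡ 444^2 = 197136 ≡ 25 (mod 449)
448 = 256 + 128 + 64 in binary powers of 2.
So 8^448 ≡ 25 · 444 · 176 ≡ 1 (mod 449).
Since the result is 1, base 8 gives no evidence that 449 is composite.

1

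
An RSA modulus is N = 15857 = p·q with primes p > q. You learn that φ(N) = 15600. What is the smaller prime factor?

101

φ(n) = (p−1)(q−1) = n − (p+q) + 1, so p + q = 15857 − 15600 + 1 = 258.
p and q are the roots of t² − 258t + 15857 = 0.
Discriminant: 258² − 4·15857 = 66564 − 63428 = 3136; √3136 = 56.
q = (258 − 56)/2 = 101, p = (258 + 56)/2 = 157.
Check: 101 · 157 = 15857.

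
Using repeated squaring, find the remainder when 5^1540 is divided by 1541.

5^1 ≡ 5 (mod 1541)
5^2 ≡ 5^2 = 25 ≡ 25 (mod 1541)
5^4 ≡ 25^2 = 625 ≡ 625 (mod 1541)
5^8 ≡ 625^2 = 390625 ≡ 752 (mod 1541)
5^16 ≡ 752^2 = 565504 ≡ 1498 (mod 1541)
5^32 ≡ 1498^2 = 2244004 ≡ 308 (mod 1541)
5^64 ≡ 308^2 = 94864 ≡ 863 (mod 1541)
5^128 ≡ 863^2 = 744769 ≡ 466 (mod 1541)
5^256 ≡ 466^2 = 217156 ≡ 1416 (mod 1541)
5^512 ≡ 1416^2 = 2005056 ≡ 215 (mod 1541)
5^1024 ≡ 215^2 = 46225 ≡ 1536 (mod 1541)
1540 = 1024 + 512 + 4 in binary powers of 2.
So 5^1540 ≡ 1536 · 215 · 625 ≡ 1 (mod 1541).
Since the result is 1, base 5 gives no evidence that 1541 is composite.

1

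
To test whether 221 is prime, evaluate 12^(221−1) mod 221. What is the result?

12^1 ≡ 12 (mod 221)
12^2 ≡ 12^2 = 144 ≡ 144 (mod 221)
12^4 ≡ 144^2 = 20736 ≡ 183 (mod 221)
12^8 ≡ 183^2 = 33489 ≡ 118 (mod 221)
12^16 ≡ 118^2 = 13924 ≡ 1 (mod 221)
12^32 ≡ 1^2 = 1 ≡ 1 (mod 221)
12^64 ≡ 1^2 = 1 ≡ 1 (mod 221)
12^128 ≡ 1^2 = 1 ≡ 1 (mod 221)
220 = 128 + 64 + 16 + 8 + 4 in binary powers of 2.
So 12^220 ≡ 1 · 1 · 1 · 118 · 183 ≡ 157 (mod 221).
Since 157 ≠ 1, base 12 is a Fermat witness: 221 is composite.

157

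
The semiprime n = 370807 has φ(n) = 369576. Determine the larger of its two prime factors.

φ(n) = (p−1)(q−1) = n − (p+q) + 1, so p + q = 370807 − 369576 + 1 = 1232.
p and q are the roots of t² − 1232t + 370807 = 0.
Discriminant: 1232² − 4·370807 = 1517824 − 1483228 = 34596; √34596 = 186.
q = (1232 − 186)/2 = 523, p = (1232 + 186)/2 = 709.
Check: 523 · 709 = 370807.

709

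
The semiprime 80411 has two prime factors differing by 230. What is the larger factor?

421

Since p = q + 230, we have 80411 = q(q + 230), so q² + 230q − 80411 = 0.
Discriminant: 230² + 4·80411 = 52900 + 321644 = 374544; √374544 = 612.
q = (−230 + 612)/2 = 191, and p = q + 230 = 421.
Check: 191 · 421 = 80411.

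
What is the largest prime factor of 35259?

35259 = 3 · 11753
11753 = 7 · 1679
1679 = 23 · 73
73 is prime.
So 35259 = 3 · 7 · 23 · 73; the largest prime factor is 73.

73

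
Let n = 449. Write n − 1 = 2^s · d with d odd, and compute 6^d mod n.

449 − 1 = 448 = 2^6 · 7, so d = 7.
6^1 ≡ 6 (mod 449)
6^2 ≡ 6^2 = 36 ≡ 36 (mod 449)
6^4 ≡ 36^2 = 1296 ≡ 398 (mod 449)
7 = 4 + 2 + 1 in binary powers of 2.
So 6^7 ≡ 398 · 36 · 6 ≡ 209 (mod 449).
Squaring chain: 209 → 128 → 220 → 357 → 382 → 448; reaches −1, so base 6 does not prove 449 composite.

209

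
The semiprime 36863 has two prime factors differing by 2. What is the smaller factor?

191

Since p = q + 2, we have 36863 = q(q + 2), so q² + 2q − 36863 = 0.
Discriminant: 2² + 4·36863 = 4 + 147452 = 147456; √147456 = 384.
q = (−2 + 384)/2 = 191, and p = q + 2 = 193.
Check: 191 · 193 = 36863.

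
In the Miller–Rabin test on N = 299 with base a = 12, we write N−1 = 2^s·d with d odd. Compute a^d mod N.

299 − 1 = 298 = 2^1 · 149, so d = 149.
12^1 ≡ 12 (mod 299)
12^2 ≡ 12^2 = 144 ≡ 144 (mod 299)
12^4 ≡ 144^2 = 20736 ≡ 105 (mod 299)
12^8 ≡ 105^2 = 11025 ≡ 261 (mod 299)
12^16 ≡ 261^2 = 68121 ≡ 248 (mod 299)
12^32 ≡ 248^2 = 61504 ≡ 209 (mod 299)
12^64 ≡ 209^2 = 43681 ≡ 27 (mod 299)
12^128 ≡ 27^2 = 729 ≡ 131 (mod 299)
149 = 128 + 16 + 4 + 1 in binary powers of 2.
So 12^149 ≡ 131 · 248 · 105 · 12 ≡ 285 (mod 299).
Squaring chain: 285; never reaches −1, so base 12 is a Miller–Rabin witness that 299 is composite.

285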